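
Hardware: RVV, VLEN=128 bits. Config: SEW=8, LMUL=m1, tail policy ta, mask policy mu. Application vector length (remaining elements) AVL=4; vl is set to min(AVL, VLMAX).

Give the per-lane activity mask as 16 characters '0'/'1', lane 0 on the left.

predicate = 1111000000000000

VLMAX = VLEN×LMUL/SEW = 128×1/8 = 16
vl ← min(4, 16) = 4
bits (lane 0 leftmost): 1111000000000000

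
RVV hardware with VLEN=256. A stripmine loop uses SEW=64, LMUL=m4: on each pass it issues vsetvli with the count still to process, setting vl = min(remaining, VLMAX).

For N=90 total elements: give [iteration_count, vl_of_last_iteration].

[iterations, last_vl] = [6, 10]

VLMAX = VLEN×LMUL/SEW = 256×4/64 = 16
N=90: ⌈90/16⌉ = 6 iters; last vl = 90 − 5×16 = 10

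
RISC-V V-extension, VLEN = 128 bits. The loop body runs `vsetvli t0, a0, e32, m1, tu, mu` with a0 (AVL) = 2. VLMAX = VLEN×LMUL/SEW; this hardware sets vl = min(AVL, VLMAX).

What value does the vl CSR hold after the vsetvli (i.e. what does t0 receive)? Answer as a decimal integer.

vl = 2

VLMAX = VLEN×LMUL/SEW = 128×1/32 = 4
vl ← min(2, 4) = 2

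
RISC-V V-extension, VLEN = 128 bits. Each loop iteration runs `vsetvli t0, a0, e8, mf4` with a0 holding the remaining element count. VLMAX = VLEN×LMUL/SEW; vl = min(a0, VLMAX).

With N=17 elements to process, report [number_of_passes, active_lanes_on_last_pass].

lanes per group: 128·1/4/8 = 4
iterations = ceil(17/4) = 5; final-pass vl = 1

[iterations, last_vl] = [5, 1]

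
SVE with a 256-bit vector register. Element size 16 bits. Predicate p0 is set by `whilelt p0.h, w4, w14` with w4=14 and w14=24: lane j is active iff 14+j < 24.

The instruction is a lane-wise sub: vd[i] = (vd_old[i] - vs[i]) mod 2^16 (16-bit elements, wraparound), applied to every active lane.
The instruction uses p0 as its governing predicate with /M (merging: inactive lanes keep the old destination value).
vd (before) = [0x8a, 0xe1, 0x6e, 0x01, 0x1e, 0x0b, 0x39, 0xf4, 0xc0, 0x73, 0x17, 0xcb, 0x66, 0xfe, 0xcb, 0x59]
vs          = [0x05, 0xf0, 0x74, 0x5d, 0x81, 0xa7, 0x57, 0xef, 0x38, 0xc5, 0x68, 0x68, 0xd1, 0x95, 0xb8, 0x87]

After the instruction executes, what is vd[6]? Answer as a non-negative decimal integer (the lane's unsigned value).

register lanes = 256/16 = 16
active while 14+j < 24, i.e. j ∈ [0,10) capped at 16 ⇒ 10
[0] sub(0x8a,0x05) = 0x85
[1] sub(0xe1,0xf0) = 0xfff1
[2] sub(0x6e,0x74) = 0xfffa
[3] sub(0x01,0x5d) = 0xffa4
[4] sub(0x1e,0x81) = 0xff9d
[5] sub(0x0b,0xa7) = 0xff64
[6] sub(0x39,0x57) = 0xffe2
[7] sub(0xf4,0xef) = 0x05
[8] sub(0xc0,0x38) = 0x88
[9] sub(0x73,0xc5) = 0xffae
[10] tail/keep = 0x17
[11] tail/keep = 0xcb
[12] tail/keep = 0x66
[13] tail/keep = 0xfe
[14] tail/keep = 0xcb
[15] tail/keep = 0x59

vd[6] = 65506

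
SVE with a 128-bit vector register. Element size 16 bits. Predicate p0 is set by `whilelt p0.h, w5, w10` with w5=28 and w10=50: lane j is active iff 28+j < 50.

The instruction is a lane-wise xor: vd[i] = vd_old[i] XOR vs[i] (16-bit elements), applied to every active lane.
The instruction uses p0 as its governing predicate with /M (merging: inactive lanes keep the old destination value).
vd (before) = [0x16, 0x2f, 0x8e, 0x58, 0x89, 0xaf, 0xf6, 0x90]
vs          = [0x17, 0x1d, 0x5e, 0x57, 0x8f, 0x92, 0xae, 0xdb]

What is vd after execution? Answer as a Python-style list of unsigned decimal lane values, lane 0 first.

vd = [1, 50, 208, 15, 6, 61, 88, 75]

register lanes = 128/16 = 8
p0[j] = (28+j < 50); true for j=0..7 → 8 lanes set
lane  0: xor(0x16,0x17) ⇒ 0x01
lane  1: xor(0x2f,0x1d) ⇒ 0x32
lane  2: xor(0x8e,0x5e) ⇒ 0xd0
lane  3: xor(0x58,0x57) ⇒ 0x0f
lane  4: xor(0x89,0x8f) ⇒ 0x06
lane  5: xor(0xaf,0x92) ⇒ 0x3d
lane  6: xor(0xf6,0xae) ⇒ 0x58
lane  7: xor(0x90,0xdb) ⇒ 0x4b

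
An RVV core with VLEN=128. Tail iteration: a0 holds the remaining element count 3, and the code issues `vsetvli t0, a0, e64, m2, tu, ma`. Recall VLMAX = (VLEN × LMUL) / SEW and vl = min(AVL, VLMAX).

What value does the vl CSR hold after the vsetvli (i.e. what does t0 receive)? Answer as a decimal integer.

lanes per group: 128·2/64 = 4
vl ← min(3, 4) = 3

vl = 3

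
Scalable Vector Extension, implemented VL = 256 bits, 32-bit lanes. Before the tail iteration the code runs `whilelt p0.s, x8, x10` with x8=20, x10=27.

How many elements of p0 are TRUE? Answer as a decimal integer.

vl = 7

register lanes = 256/32 = 8
whilelt: lane j active iff 20+j < 27 → j < 7 → 7 active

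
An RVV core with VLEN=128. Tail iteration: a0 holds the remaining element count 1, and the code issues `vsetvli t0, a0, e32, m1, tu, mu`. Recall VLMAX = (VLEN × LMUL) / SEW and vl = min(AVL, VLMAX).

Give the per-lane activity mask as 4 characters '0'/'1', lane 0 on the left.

VLMAX = VLEN×LMUL/SEW = 128×1/32 = 4
vl ← min(1, 4) = 1
bits (lane 0 leftmost): 1000

predicate = 1000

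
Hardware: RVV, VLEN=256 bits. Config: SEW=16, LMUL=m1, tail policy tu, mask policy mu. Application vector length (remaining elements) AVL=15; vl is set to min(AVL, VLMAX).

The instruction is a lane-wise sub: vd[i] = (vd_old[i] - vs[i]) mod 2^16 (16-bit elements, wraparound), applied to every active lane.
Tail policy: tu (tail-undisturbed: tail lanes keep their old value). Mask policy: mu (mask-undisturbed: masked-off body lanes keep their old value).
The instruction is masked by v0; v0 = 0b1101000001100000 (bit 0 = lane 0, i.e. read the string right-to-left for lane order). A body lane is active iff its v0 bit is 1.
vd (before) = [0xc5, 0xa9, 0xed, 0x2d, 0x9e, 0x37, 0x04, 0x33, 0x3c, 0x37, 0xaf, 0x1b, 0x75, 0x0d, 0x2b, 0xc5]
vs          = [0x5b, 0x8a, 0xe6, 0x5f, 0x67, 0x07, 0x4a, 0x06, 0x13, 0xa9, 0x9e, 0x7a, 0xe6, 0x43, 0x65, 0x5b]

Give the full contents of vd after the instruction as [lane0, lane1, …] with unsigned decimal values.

vd = [197, 169, 237, 45, 158, 48, 65466, 51, 60, 55, 175, 27, 65423, 13, 65478, 197]

VLMAX = (256 × 1) / 16 = 16 lanes
vl ← min(15, 16) = 15
  i=0: mask-off/keep → 197
  i=1: mask-off/keep → 169
  i=2: mask-off/keep → 237
  i=3: mask-off/keep → 45
  i=4: mask-off/keep → 158
  i=5: sub(0x37,0x07) → 48
  i=6: sub(0x04,0x4a) → 65466
  i=7: mask-off/keep → 51
  i=8: mask-off/keep → 60
  i=9: mask-off/keep → 55
  i=10: mask-off/keep → 175
  i=11: mask-off/keep → 27
  i=12: sub(0x75,0xe6) → 65423
  i=13: mask-off/keep → 13
  i=14: sub(0x2b,0x65) → 65478
  i=15: tail/keep → 197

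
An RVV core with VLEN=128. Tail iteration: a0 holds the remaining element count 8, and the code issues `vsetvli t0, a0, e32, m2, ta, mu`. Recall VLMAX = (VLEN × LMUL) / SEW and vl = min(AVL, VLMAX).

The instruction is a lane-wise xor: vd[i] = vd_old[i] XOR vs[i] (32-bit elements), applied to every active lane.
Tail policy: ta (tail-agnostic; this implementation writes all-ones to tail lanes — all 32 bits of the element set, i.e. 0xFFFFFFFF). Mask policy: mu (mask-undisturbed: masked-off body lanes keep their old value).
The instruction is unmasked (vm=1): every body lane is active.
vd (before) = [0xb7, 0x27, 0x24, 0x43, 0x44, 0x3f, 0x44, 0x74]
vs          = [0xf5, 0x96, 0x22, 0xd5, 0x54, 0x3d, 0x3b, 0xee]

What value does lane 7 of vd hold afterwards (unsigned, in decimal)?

VLMAX = VLEN×LMUL/SEW = 128×2/32 = 8
AVL=8 ≤ VLMAX=8, so vl = 8
vd[0] xor(0xb7,0xf5) -> 0x42
vd[1] xor(0x27,0x96) -> 0xb1
vd[2] xor(0x24,0x22) -> 0x06
vd[3] xor(0x43,0xd5) -> 0x96
vd[4] xor(0x44,0x54) -> 0x10
vd[5] xor(0x3f,0x3d) -> 0x02
vd[6] xor(0x44,0x3b) -> 0x7f
vd[7] xor(0x74,0xee) -> 0x9a

vd[7] = 154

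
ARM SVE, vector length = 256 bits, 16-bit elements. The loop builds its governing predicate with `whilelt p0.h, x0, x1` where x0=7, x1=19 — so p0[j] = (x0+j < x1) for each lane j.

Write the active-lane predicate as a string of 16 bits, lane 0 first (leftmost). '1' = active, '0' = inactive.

lane count: 256 div 16 = 16
active while 7+j < 19, i.e. j ∈ [0,12) capped at 16 ⇒ 12
bits (lane 0 leftmost): 1111111111110000

predicate = 1111111111110000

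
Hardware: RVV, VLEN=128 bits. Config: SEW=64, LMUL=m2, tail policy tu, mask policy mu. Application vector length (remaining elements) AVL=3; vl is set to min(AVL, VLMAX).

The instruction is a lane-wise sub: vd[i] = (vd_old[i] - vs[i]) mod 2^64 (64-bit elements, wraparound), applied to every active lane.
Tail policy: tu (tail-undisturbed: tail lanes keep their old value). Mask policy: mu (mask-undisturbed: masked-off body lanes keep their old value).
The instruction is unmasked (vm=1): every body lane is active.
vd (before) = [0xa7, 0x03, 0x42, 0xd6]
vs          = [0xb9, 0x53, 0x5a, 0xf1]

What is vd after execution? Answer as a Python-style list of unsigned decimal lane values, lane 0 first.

vd = [18446744073709551598, 18446744073709551536, 18446744073709551592, 214]

VLMAX = (128 × 2) / 64 = 4 lanes
AVL=3 ≤ VLMAX=4, so vl = 3
vd[0] sub(0xa7,0xb9) -> 0xffffffffffffffee
vd[1] sub(0x03,0x53) -> 0xffffffffffffffb0
vd[2] sub(0x42,0x5a) -> 0xffffffffffffffe8
vd[3] tail/keep -> 0xd6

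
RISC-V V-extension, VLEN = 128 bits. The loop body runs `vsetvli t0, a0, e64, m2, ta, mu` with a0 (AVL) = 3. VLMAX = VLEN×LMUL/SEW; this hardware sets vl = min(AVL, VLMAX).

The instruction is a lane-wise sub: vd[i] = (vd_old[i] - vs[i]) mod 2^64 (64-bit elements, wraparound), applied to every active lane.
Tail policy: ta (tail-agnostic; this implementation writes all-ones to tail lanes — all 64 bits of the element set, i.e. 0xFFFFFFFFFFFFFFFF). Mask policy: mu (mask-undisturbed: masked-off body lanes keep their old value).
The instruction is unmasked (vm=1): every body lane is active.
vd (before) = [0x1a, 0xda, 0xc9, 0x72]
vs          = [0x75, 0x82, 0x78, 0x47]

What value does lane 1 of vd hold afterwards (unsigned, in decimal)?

VLMAX = (128 × 2) / 64 = 4 lanes
vl ← min(3, 4) = 3
  i=0: sub(0x1a,0x75) → 18446744073709551525
  i=1: sub(0xda,0x82) → 88
  i=2: sub(0xc9,0x78) → 81
  i=3: tail/ones → 18446744073709551615

vd[1] = 88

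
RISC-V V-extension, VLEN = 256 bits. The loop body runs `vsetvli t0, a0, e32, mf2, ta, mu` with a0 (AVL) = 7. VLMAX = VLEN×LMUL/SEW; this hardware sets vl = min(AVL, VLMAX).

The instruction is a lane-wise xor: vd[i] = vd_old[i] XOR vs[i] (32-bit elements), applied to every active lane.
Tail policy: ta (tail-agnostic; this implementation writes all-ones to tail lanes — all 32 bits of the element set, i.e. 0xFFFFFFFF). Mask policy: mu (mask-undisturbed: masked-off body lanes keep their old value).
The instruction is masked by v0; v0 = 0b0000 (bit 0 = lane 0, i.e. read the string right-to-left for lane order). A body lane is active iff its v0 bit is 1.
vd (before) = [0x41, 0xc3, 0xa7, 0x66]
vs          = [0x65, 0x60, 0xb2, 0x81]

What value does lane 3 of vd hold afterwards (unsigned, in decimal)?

VLMAX = (256 × 1/2) / 32 = 4 lanes
AVL=7 > VLMAX=4, so vl = 4
vd[0] mask-off/keep -> 0x41
vd[1] mask-off/keep -> 0xc3
vd[2] mask-off/keep -> 0xa7
vd[3] mask-off/keep -> 0x66

vd[3] = 102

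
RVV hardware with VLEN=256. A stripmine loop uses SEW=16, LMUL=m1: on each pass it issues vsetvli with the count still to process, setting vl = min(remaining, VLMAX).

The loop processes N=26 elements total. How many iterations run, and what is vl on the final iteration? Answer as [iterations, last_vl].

VLMAX = (256 × 1) / 16 = 16 lanes
N=26: ⌈26/16⌉ = 2 iters; last vl = 26 − 1×16 = 10

[iterations, last_vl] = [2, 10]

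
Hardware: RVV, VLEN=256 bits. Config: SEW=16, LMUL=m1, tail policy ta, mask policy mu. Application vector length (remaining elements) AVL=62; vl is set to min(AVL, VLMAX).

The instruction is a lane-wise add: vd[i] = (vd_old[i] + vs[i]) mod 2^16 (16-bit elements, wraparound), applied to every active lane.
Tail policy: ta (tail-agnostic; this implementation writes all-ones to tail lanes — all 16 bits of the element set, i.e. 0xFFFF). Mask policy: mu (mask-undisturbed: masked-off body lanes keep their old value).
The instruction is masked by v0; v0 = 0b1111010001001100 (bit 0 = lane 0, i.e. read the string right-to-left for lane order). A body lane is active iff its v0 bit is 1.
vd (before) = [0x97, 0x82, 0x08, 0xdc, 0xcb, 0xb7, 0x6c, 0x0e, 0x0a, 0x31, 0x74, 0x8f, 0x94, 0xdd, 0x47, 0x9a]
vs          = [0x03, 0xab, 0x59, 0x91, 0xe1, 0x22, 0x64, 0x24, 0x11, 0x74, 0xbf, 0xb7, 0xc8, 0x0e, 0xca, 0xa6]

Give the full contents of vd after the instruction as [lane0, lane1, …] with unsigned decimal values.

vd = [151, 130, 97, 365, 203, 183, 208, 14, 10, 49, 307, 143, 348, 235, 273, 320]

VLMAX = VLEN×LMUL/SEW = 256×1/16 = 16
vl = min(AVL, VLMAX) = min(62, 16) = 16
vd[0] mask-off/keep -> 0x97
vd[1] mask-off/keep -> 0x82
vd[2] add(0x08,0x59) -> 0x61
vd[3] add(0xdc,0x91) -> 0x16d
vd[4] mask-off/keep -> 0xcb
vd[5] mask-off/keep -> 0xb7
vd[6] add(0x6c,0x64) -> 0xd0
vd[7] mask-off/keep -> 0x0e
vd[8] mask-off/keep -> 0x0a
vd[9] mask-off/keep -> 0x31
vd[10] add(0x74,0xbf) -> 0x133
vd[11] mask-off/keep -> 0x8f
vd[12] add(0x94,0xc8) -> 0x15c
vd[13] add(0xdd,0x0e) -> 0xeb
vd[14] add(0x47,0xca) -> 0x111
vd[15] add(0x9a,0xa6) -> 0x140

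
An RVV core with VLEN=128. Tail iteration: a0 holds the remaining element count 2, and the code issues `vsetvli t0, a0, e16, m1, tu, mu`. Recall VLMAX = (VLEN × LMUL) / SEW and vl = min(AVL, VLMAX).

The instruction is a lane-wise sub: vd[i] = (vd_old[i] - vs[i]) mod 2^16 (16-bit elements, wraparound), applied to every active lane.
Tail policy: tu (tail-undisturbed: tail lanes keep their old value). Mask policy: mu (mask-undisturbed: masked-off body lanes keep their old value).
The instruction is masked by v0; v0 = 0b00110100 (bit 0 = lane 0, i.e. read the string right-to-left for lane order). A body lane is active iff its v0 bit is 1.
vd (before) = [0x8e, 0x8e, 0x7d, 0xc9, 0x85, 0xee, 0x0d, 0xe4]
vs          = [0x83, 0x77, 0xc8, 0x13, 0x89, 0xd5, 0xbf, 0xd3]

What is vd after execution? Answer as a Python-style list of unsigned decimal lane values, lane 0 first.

vd = [142, 142, 125, 201, 133, 238, 13, 228]

VLMAX = (128 × 1) / 16 = 8 lanes
vl ← min(2, 8) = 2
lane  0: mask-off/keep ⇒ 0x8e
lane  1: mask-off/keep ⇒ 0x8e
lane  2: tail/keep ⇒ 0x7d
lane  3: tail/keep ⇒ 0xc9
lane  4: tail/keep ⇒ 0x85
lane  5: tail/keep ⇒ 0xee
lane  6: tail/keep ⇒ 0x0d
lane  7: tail/keep ⇒ 0xe4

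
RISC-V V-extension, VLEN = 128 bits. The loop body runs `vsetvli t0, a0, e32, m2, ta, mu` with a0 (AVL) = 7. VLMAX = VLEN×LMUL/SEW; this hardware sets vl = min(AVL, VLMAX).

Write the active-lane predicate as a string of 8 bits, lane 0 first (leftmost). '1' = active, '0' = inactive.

predicate = 11111110

VLMAX = VLEN×LMUL/SEW = 128×2/32 = 8
vl ← min(7, 8) = 7
bits (lane 0 leftmost): 11111110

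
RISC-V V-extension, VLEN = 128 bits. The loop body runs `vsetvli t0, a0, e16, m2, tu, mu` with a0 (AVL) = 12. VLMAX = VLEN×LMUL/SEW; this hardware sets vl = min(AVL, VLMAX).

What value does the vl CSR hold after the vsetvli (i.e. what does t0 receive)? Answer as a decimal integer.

VLMAX = VLEN×LMUL/SEW = 128×2/16 = 16
vl = min(AVL, VLMAX) = min(12, 16) = 12

vl = 12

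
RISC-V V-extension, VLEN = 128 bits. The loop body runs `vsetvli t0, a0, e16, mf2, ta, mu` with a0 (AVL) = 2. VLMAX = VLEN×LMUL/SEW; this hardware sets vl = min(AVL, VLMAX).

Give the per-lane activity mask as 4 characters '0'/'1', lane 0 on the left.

VLMAX = (128 × 1/2) / 16 = 4 lanes
vl ← min(2, 4) = 2
bits (lane 0 leftmost): 1100

predicate = 1100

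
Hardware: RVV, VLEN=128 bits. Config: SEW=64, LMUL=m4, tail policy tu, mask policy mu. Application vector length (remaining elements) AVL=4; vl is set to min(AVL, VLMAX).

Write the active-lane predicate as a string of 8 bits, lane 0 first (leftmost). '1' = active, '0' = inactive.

VLMAX = (128 × 4) / 64 = 8 lanes
vl ← min(4, 8) = 4
bits (lane 0 leftmost): 11110000

predicate = 11110000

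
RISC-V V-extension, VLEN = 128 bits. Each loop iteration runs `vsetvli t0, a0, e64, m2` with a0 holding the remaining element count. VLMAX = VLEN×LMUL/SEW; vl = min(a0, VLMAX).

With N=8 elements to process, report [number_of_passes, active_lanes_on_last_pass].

[iterations, last_vl] = [2, 4]

VLMAX = (128 × 2) / 64 = 4 lanes
8 elements at 4/iter → 2 passes, remainder 4 on the last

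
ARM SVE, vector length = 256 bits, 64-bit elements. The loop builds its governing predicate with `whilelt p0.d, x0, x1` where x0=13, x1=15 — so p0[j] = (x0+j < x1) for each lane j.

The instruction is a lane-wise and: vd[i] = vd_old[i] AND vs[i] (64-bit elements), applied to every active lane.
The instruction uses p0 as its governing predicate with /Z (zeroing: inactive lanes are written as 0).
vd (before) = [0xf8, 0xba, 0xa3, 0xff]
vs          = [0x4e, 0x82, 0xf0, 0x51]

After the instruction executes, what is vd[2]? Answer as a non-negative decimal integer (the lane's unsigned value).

256-bit reg / 64-bit elem → 4 lanes
p0[j] = (13+j < 15); true for j=0..1 → 2 lanes set
lane  0: and(0xf8,0x4e) ⇒ 0x48
lane  1: and(0xba,0x82) ⇒ 0x82
lane  2: tail/zero ⇒ 0x00
lane  3: tail/zero ⇒ 0x00

vd[2] = 0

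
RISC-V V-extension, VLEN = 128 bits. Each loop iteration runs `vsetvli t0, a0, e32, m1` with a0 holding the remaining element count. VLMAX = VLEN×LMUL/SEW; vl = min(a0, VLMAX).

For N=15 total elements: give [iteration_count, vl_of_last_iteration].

[iterations, last_vl] = [4, 3]

lanes per group: 128·1/32 = 4
N=15: ⌈15/4⌉ = 4 iters; last vl = 15 − 3×4 = 3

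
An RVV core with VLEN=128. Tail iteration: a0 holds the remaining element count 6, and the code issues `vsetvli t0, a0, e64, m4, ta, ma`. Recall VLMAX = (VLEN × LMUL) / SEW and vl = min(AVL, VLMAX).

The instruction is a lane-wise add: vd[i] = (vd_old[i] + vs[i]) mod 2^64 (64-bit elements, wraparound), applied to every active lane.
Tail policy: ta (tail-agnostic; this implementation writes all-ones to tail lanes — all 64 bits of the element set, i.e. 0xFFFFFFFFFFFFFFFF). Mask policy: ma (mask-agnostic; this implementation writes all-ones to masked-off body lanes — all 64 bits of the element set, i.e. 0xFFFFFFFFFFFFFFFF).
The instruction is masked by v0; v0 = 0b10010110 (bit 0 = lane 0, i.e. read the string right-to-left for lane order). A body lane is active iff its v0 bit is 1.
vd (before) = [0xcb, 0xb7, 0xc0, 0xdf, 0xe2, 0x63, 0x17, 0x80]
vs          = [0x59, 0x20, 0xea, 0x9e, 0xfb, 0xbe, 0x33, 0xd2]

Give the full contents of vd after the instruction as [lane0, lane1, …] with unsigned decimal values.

VLMAX = (128 × 4) / 64 = 8 lanes
vl = min(AVL, VLMAX) = min(6, 8) = 6
[0] mask-off/ones = 0xffffffffffffffff
[1] add(0xb7,0x20) = 0xd7
[2] add(0xc0,0xea) = 0x1aa
[3] mask-off/ones = 0xffffffffffffffff
[4] add(0xe2,0xfb) = 0x1dd
[5] mask-off/ones = 0xffffffffffffffff
[6] tail/ones = 0xffffffffffffffff
[7] tail/ones = 0xffffffffffffffff

vd = [18446744073709551615, 215, 426, 18446744073709551615, 477, 18446744073709551615, 18446744073709551615, 18446744073709551615]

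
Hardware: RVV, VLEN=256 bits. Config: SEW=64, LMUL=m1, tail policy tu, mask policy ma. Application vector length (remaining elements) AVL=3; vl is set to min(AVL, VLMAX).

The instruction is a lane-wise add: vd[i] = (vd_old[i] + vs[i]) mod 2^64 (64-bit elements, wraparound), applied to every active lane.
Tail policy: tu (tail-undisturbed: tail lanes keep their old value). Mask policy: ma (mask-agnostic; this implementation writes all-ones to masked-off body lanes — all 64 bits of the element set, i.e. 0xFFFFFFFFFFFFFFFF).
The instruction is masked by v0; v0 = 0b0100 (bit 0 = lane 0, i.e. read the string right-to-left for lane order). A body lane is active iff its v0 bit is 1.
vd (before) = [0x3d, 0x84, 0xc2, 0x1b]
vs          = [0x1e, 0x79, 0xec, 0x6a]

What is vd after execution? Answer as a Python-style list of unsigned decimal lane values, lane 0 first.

VLMAX = VLEN×LMUL/SEW = 256×1/64 = 4
vl ← min(3, 4) = 3
[0] mask-off/ones = 0xffffffffffffffff
[1] mask-off/ones = 0xffffffffffffffff
[2] add(0xc2,0xec) = 0x1ae
[3] tail/keep = 0x1b

vd = [18446744073709551615, 18446744073709551615, 430, 27]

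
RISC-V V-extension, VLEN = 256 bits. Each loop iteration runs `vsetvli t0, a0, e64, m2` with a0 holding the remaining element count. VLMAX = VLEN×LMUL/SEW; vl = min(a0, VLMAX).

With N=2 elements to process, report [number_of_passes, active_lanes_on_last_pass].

VLMAX = VLEN×LMUL/SEW = 256×2/64 = 8
2 elements at 8/iter → 1 passes, remainder 2 on the last

[iterations, last_vl] = [1, 2]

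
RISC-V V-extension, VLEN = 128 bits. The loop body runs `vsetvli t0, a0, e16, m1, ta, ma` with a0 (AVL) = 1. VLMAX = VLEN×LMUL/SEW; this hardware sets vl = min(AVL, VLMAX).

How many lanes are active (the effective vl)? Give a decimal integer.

vl = 1

VLMAX = VLEN×LMUL/SEW = 128×1/16 = 8
vl ← min(1, 8) = 1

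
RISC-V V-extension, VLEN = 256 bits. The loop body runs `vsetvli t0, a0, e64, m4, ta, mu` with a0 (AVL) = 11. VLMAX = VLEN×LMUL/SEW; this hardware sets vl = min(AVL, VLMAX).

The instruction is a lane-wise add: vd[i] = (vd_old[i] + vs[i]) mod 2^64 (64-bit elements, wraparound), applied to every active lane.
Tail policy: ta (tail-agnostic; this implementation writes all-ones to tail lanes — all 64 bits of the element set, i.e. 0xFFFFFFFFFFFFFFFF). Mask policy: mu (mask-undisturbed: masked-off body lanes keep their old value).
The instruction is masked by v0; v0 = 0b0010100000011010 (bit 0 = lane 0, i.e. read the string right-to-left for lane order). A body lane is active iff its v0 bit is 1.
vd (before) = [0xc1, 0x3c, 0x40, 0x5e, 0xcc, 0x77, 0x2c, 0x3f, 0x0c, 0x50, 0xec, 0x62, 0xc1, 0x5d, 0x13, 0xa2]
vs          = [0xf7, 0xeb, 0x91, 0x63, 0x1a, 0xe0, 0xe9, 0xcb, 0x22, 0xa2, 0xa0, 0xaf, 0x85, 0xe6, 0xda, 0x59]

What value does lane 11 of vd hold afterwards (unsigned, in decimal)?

vd[11] = 18446744073709551615

VLMAX = VLEN×LMUL/SEW = 256×4/64 = 16
AVL=11 ≤ VLMAX=16, so vl = 11
  i=0: mask-off/keep → 193
  i=1: add(0x3c,0xeb) → 295
  i=2: mask-off/keep → 64
  i=3: add(0x5e,0x63) → 193
  i=4: add(0xcc,0x1a) → 230
  i=5: mask-off/keep → 119
  i=6: mask-off/keep → 44
  i=7: mask-off/keep → 63
  i=8: mask-off/keep → 12
  i=9: mask-off/keep → 80
  i=10: mask-off/keep → 236
  i=11: tail/ones → 18446744073709551615
  i=12: tail/ones → 18446744073709551615
  i=13: tail/ones → 18446744073709551615
  i=14: tail/ones → 18446744073709551615
  i=15: tail/ones → 18446744073709551615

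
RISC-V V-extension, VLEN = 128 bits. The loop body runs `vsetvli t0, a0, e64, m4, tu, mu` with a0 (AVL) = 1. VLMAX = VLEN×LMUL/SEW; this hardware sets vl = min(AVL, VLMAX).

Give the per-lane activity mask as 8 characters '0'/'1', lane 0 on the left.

VLMAX = VLEN×LMUL/SEW = 128×4/64 = 8
vl ← min(1, 8) = 1
bits (lane 0 leftmost): 10000000

predicate = 10000000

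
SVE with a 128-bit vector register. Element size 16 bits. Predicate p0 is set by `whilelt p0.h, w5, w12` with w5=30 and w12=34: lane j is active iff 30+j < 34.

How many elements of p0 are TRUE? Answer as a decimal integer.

register lanes = 128/16 = 8
p0[j] = (30+j < 34); true for j=0..3 → 4 lanes set

vl = 4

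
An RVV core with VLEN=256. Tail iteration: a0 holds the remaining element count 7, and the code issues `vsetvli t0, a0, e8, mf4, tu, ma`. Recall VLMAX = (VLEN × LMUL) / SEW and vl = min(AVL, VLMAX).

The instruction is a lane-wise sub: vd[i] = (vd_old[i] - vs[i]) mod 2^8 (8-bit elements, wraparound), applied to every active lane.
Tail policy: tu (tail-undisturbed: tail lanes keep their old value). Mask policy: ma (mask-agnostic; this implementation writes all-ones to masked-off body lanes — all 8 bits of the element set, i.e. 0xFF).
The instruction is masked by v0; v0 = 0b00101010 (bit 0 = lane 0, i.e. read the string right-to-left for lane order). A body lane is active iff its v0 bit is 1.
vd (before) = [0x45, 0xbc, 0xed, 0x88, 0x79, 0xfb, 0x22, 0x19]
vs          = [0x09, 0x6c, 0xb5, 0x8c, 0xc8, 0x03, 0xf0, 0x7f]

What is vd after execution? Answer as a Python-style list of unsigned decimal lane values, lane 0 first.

vd = [255, 80, 255, 252, 255, 248, 255, 25]

lanes per group: 256·1/4/8 = 8
AVL=7 ≤ VLMAX=8, so vl = 7
  i=0: mask-off/ones → 255
  i=1: sub(0xbc,0x6c) → 80
  i=2: mask-off/ones → 255
  i=3: sub(0x88,0x8c) → 252
  i=4: mask-off/ones → 255
  i=5: sub(0xfb,0x03) → 248
  i=6: mask-off/ones → 255
  i=7: tail/keep → 25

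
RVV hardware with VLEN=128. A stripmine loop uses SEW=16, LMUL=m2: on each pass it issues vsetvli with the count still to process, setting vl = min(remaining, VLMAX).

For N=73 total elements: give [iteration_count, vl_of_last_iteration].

[iterations, last_vl] = [5, 9]

lanes per group: 128·2/16 = 16
N=73: ⌈73/16⌉ = 5 iters; last vl = 73 − 4×16 = 9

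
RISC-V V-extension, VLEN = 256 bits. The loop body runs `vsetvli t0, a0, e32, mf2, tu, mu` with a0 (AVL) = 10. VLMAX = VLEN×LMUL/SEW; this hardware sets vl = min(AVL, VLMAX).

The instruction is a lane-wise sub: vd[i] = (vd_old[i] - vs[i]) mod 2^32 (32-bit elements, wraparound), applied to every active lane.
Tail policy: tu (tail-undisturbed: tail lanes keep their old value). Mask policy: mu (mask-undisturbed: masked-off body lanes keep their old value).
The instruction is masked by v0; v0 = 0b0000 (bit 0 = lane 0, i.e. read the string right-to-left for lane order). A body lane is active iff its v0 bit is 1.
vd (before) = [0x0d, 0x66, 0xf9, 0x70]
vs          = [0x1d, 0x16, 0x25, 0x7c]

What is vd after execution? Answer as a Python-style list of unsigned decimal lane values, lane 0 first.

vd = [13, 102, 249, 112]

VLMAX = VLEN×LMUL/SEW = 256×1/2/32 = 4
vl ← min(10, 4) = 4
lane  0: mask-off/keep ⇒ 0x0d
lane  1: mask-off/keep ⇒ 0x66
lane  2: mask-off/keep ⇒ 0xf9
lane  3: mask-off/keep ⇒ 0x70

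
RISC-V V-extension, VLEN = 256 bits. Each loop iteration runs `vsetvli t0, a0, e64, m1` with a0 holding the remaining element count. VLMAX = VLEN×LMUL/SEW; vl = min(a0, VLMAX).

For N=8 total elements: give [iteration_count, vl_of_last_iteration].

[iterations, last_vl] = [2, 4]

VLMAX = VLEN×LMUL/SEW = 256×1/64 = 4
iterations = ceil(8/4) = 2; final-pass vl = 4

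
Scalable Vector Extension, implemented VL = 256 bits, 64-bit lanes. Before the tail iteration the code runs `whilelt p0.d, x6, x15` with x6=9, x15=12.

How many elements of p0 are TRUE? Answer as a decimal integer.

lane count: 256 div 64 = 4
whilelt: lane j active iff 9+j < 12 → j < 3 → 3 active

vl = 3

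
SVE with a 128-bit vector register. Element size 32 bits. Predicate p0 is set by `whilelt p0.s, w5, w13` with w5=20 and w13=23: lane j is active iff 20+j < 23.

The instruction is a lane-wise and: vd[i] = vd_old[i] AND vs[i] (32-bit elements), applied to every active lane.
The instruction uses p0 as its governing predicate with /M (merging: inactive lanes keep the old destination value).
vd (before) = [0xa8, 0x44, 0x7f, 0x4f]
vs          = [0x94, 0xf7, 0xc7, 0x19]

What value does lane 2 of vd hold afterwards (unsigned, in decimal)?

128-bit reg / 32-bit elem → 4 lanes
whilelt: lane j active iff 20+j < 23 → j < 3 → 3 active
vd[0] and(0xa8,0x94) -> 0x80
vd[1] and(0x44,0xf7) -> 0x44
vd[2] and(0x7f,0xc7) -> 0x47
vd[3] tail/keep -> 0x4f

vd[2] = 71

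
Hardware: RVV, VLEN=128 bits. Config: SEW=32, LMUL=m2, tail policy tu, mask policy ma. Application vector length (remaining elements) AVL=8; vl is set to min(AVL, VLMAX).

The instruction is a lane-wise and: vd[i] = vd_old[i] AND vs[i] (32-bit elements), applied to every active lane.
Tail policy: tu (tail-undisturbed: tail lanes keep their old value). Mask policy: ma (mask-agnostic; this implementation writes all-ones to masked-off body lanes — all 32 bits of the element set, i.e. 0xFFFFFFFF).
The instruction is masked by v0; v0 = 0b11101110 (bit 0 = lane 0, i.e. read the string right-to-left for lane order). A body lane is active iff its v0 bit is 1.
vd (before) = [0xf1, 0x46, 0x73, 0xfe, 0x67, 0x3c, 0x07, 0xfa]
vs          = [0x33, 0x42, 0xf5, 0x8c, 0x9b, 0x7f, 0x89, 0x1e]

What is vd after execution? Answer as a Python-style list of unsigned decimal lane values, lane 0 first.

lanes per group: 128·2/32 = 8
vl ← min(8, 8) = 8
  i=0: mask-off/ones → 4294967295
  i=1: and(0x46,0x42) → 66
  i=2: and(0x73,0xf5) → 113
  i=3: and(0xfe,0x8c) → 140
  i=4: mask-off/ones → 4294967295
  i=5: and(0x3c,0x7f) → 60
  i=6: and(0x07,0x89) → 1
  i=7: and(0xfa,0x1e) → 26

vd = [4294967295, 66, 113, 140, 4294967295, 60, 1, 26]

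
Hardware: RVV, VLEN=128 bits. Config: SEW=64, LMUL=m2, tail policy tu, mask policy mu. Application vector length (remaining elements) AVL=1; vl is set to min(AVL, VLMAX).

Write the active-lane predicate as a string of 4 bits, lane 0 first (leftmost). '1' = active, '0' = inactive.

VLMAX = (128 × 2) / 64 = 4 lanes
vl = min(AVL, VLMAX) = min(1, 4) = 1
bits (lane 0 leftmost): 1000

predicate = 1000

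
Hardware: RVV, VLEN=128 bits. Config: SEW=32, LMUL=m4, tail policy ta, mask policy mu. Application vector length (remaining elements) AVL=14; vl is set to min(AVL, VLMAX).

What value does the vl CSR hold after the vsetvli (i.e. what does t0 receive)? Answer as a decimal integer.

VLMAX = VLEN×LMUL/SEW = 128×4/32 = 16
AVL=14 ≤ VLMAX=16, so vl = 14

vl = 14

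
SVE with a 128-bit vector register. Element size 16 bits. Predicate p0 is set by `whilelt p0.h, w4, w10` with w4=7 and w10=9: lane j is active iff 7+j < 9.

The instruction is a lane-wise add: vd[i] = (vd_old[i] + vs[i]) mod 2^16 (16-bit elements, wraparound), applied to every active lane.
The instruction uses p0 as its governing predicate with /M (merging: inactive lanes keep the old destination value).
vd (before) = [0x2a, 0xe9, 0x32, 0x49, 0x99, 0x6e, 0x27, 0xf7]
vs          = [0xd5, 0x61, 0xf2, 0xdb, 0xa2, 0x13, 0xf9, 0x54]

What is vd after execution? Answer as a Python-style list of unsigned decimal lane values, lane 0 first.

lane count: 128 div 16 = 8
whilelt: lane j active iff 7+j < 9 → j < 2 → 2 active
lane  0: add(0x2a,0xd5) ⇒ 0xff
lane  1: add(0xe9,0x61) ⇒ 0x14a
lane  2: tail/keep ⇒ 0x32
lane  3: tail/keep ⇒ 0x49
lane  4: tail/keep ⇒ 0x99
lane  5: tail/keep ⇒ 0x6e
lane  6: tail/keep ⇒ 0x27
lane  7: tail/keep ⇒ 0xf7

vd = [255, 330, 50, 73, 153, 110, 39, 247]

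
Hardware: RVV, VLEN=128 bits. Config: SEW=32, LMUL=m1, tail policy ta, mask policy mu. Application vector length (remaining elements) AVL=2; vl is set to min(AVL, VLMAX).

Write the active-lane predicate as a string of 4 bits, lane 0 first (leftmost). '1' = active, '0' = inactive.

VLMAX = VLEN×LMUL/SEW = 128×1/32 = 4
AVL=2 ≤ VLMAX=4, so vl = 2
bits (lane 0 leftmost): 1100

predicate = 1100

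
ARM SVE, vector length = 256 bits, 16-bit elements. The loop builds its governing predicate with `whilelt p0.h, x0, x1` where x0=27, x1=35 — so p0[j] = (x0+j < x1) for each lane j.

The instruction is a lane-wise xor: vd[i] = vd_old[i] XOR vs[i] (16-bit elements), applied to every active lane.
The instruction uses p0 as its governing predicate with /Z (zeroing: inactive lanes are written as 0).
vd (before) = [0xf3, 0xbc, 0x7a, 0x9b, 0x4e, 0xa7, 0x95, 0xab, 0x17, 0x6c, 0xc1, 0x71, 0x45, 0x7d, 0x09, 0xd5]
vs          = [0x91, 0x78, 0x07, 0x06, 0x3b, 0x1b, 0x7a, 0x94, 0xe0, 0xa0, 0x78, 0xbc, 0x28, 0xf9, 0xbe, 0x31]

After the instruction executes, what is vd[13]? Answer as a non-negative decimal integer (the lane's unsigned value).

vd[13] = 0

register lanes = 256/16 = 16
p0[j] = (27+j < 35); true for j=0..7 → 8 lanes set
lane  0: xor(0xf3,0x91) ⇒ 0x62
lane  1: xor(0xbc,0x78) ⇒ 0xc4
lane  2: xor(0x7a,0x07) ⇒ 0x7d
lane  3: xor(0x9b,0x06) ⇒ 0x9d
lane  4: xor(0x4e,0x3b) ⇒ 0x75
lane  5: xor(0xa7,0x1b) ⇒ 0xbc
lane  6: xor(0x95,0x7a) ⇒ 0xef
lane  7: xor(0xab,0x94) ⇒ 0x3f
lane  8: tail/zero ⇒ 0x00
lane  9: tail/zero ⇒ 0x00
lane 10: tail/zero ⇒ 0x00
lane 11: tail/zero ⇒ 0x00
lane 12: tail/zero ⇒ 0x00
lane 13: tail/zero ⇒ 0x00
lane 14: tail/zero ⇒ 0x00
lane 15: tail/zero ⇒ 0x00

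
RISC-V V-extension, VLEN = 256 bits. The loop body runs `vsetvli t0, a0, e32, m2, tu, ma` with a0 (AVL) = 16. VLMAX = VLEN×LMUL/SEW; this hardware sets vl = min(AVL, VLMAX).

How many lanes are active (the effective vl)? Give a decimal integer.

vl = 16

lanes per group: 256·2/32 = 16
vl ← min(16, 16) = 16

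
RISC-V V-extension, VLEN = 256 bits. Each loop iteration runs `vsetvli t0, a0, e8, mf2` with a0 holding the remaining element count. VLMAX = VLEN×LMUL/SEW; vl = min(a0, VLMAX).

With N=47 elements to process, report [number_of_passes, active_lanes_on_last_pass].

[iterations, last_vl] = [3, 15]

VLMAX = (256 × 1/2) / 8 = 16 lanes
47 elements at 16/iter → 3 passes, remainder 15 on the last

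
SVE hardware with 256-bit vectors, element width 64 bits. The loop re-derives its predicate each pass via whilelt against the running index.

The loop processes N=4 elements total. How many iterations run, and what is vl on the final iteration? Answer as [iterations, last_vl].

256-bit reg / 64-bit elem → 4 lanes
N=4: ⌈4/4⌉ = 1 iters; last vl = 4 − 0×4 = 4

[iterations, last_vl] = [1, 4]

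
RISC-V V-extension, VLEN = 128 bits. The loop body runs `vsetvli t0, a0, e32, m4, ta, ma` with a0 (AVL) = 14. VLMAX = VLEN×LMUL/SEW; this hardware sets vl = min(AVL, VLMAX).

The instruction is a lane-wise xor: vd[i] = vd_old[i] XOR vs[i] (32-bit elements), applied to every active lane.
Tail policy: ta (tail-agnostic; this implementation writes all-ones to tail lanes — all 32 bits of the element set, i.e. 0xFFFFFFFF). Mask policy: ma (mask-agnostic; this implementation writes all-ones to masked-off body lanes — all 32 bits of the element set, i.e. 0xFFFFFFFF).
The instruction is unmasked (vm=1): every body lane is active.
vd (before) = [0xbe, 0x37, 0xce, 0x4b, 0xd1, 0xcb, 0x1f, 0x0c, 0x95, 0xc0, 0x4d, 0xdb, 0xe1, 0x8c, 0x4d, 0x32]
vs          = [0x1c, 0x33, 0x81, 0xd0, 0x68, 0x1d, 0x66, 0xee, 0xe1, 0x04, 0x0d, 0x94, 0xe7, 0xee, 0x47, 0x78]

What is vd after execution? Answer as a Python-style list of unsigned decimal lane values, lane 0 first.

VLMAX = VLEN×LMUL/SEW = 128×4/32 = 16
vl ← min(14, 16) = 14
vd[0] xor(0xbe,0x1c) -> 0xa2
vd[1] xor(0x37,0x33) -> 0x04
vd[2] xor(0xce,0x81) -> 0x4f
vd[3] xor(0x4b,0xd0) -> 0x9b
vd[4] xor(0xd1,0x68) -> 0xb9
vd[5] xor(0xcb,0x1d) -> 0xd6
vd[6] xor(0x1f,0x66) -> 0x79
vd[7] xor(0x0c,0xee) -> 0xe2
vd[8] xor(0x95,0xe1) -> 0x74
vd[9] xor(0xc0,0x04) -> 0xc4
vd[10] xor(0x4d,0x0d) -> 0x40
vd[11] xor(0xdb,0x94) -> 0x4f
vd[12] xor(0xe1,0xe7) -> 0x06
vd[13] xor(0x8c,0xee) -> 0x62
vd[14] tail/ones -> 0xffffffff
vd[15] tail/ones -> 0xffffffff

vd = [162, 4, 79, 155, 185, 214, 121, 226, 116, 196, 64, 79, 6, 98, 4294967295, 4294967295]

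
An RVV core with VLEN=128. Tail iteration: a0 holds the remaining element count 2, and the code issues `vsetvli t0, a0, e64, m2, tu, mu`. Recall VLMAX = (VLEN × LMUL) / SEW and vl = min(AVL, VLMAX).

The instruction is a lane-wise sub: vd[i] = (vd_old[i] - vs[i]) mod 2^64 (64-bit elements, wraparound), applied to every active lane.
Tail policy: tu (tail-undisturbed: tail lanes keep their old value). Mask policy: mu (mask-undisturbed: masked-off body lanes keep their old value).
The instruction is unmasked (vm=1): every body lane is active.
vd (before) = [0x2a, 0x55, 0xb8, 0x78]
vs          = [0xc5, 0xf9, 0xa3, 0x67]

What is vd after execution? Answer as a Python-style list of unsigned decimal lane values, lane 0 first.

vd = [18446744073709551461, 18446744073709551452, 184, 120]

VLMAX = (128 × 2) / 64 = 4 lanes
vl ← min(2, 4) = 2
  i=0: sub(0x2a,0xc5) → 18446744073709551461
  i=1: sub(0x55,0xf9) → 18446744073709551452
  i=2: tail/keep → 184
  i=3: tail/keep → 120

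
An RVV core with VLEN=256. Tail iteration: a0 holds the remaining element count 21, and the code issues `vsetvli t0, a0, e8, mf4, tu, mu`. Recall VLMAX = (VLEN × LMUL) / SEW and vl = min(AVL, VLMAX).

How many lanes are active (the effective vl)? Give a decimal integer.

vl = 8

lanes per group: 256·1/4/8 = 8
AVL=21 > VLMAX=8, so vl = 8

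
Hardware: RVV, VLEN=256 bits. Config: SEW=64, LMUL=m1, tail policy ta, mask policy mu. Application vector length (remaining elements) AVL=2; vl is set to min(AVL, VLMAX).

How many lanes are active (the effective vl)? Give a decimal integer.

vl = 2

VLMAX = VLEN×LMUL/SEW = 256×1/64 = 4
vl = min(AVL, VLMAX) = min(2, 4) = 2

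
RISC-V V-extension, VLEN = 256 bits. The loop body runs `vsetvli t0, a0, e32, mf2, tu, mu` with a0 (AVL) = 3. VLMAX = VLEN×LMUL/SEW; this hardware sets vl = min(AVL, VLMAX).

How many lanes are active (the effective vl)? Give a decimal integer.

VLMAX = (256 × 1/2) / 32 = 4 lanes
vl ← min(3, 4) = 3

vl = 3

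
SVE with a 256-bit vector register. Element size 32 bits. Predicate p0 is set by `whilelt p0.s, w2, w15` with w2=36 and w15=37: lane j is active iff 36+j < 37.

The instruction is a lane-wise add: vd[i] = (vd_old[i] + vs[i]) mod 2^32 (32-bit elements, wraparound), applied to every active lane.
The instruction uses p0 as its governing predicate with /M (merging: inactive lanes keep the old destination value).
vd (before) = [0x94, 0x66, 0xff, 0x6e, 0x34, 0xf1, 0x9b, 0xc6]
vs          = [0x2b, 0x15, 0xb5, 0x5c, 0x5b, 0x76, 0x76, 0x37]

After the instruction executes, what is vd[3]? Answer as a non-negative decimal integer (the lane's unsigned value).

vd[3] = 110

lane count: 256 div 32 = 8
p0[j] = (36+j < 37); true for j=0..0 → 1 lanes set
lane  0: add(0x94,0x2b) ⇒ 0xbf
lane  1: tail/keep ⇒ 0x66
lane  2: tail/keep ⇒ 0xff
lane  3: tail/keep ⇒ 0x6e
lane  4: tail/keep ⇒ 0x34
lane  5: tail/keep ⇒ 0xf1
lane  6: tail/keep ⇒ 0x9b
lane  7: tail/keep ⇒ 0xc6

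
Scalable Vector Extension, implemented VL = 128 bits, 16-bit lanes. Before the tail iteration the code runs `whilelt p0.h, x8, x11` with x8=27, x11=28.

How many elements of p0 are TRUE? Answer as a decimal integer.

128-bit reg / 16-bit elem → 8 lanes
p0[j] = (27+j < 28); true for j=0..0 → 1 lanes set

vl = 1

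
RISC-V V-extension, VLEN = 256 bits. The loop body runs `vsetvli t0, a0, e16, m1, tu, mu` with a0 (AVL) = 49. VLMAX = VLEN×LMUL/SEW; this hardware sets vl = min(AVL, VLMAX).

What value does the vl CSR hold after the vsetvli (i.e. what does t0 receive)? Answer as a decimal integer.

VLMAX = (256 × 1) / 16 = 16 lanes
vl = min(AVL, VLMAX) = min(49, 16) = 16

vl = 16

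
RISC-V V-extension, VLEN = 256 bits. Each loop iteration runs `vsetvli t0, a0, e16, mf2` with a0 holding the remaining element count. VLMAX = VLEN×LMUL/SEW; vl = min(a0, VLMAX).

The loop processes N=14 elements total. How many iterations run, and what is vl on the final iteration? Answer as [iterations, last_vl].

VLMAX = (256 × 1/2) / 16 = 8 lanes
N=14: ⌈14/8⌉ = 2 iters; last vl = 14 − 1×8 = 6

[iterations, last_vl] = [2, 6]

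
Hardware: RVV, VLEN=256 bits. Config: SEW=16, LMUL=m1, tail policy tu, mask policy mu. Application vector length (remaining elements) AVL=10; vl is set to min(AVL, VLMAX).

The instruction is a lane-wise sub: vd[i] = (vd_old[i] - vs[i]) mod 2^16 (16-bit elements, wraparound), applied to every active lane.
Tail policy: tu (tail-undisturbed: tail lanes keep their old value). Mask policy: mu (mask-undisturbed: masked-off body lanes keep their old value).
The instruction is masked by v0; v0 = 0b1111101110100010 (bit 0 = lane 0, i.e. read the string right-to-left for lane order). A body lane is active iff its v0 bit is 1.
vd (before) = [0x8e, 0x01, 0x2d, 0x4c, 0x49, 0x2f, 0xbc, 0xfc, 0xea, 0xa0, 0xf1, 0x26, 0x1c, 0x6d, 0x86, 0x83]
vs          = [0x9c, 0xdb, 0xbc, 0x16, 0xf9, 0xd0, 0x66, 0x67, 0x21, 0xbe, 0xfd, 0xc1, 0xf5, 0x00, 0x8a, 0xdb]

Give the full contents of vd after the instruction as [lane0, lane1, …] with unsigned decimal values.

vd = [142, 65318, 45, 76, 73, 65375, 188, 149, 201, 65506, 241, 38, 28, 109, 134, 131]

VLMAX = (256 × 1) / 16 = 16 lanes
AVL=10 ≤ VLMAX=16, so vl = 10
lane  0: mask-off/keep ⇒ 0x8e
lane  1: sub(0x01,0xdb) ⇒ 0xff26
lane  2: mask-off/keep ⇒ 0x2d
lane  3: mask-off/keep ⇒ 0x4c
lane  4: mask-off/keep ⇒ 0x49
lane  5: sub(0x2f,0xd0) ⇒ 0xff5f
lane  6: mask-off/keep ⇒ 0xbc
lane  7: sub(0xfc,0x67) ⇒ 0x95
lane  8: sub(0xea,0x21) ⇒ 0xc9
lane  9: sub(0xa0,0xbe) ⇒ 0xffe2
lane 10: tail/keep ⇒ 0xf1
lane 11: tail/keep ⇒ 0x26
lane 12: tail/keep ⇒ 0x1c
lane 13: tail/keep ⇒ 0x6d
lane 14: tail/keep ⇒ 0x86
lane 15: tail/keep ⇒ 0x83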